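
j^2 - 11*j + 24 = (j - 8)*(j - 3)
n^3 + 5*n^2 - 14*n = n*(n - 2)*(n + 7)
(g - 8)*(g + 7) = g^2 - g - 56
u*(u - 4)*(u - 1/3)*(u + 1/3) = u^4 - 4*u^3 - u^2/9 + 4*u/9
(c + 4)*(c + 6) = c^2 + 10*c + 24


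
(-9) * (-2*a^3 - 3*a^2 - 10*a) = 18*a^3 + 27*a^2 + 90*a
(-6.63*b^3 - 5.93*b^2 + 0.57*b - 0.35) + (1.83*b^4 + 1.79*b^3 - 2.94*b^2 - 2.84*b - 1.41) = 1.83*b^4 - 4.84*b^3 - 8.87*b^2 - 2.27*b - 1.76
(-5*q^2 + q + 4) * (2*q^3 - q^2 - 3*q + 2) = -10*q^5 + 7*q^4 + 22*q^3 - 17*q^2 - 10*q + 8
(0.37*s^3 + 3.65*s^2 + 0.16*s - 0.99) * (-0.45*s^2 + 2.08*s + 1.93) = -0.1665*s^5 - 0.8729*s^4 + 8.2341*s^3 + 7.8228*s^2 - 1.7504*s - 1.9107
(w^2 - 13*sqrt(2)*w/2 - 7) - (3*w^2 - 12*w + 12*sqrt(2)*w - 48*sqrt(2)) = -2*w^2 - 37*sqrt(2)*w/2 + 12*w - 7 + 48*sqrt(2)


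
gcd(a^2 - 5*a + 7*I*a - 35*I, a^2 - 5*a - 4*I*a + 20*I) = a - 5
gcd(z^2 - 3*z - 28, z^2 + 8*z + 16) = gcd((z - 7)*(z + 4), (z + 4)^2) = z + 4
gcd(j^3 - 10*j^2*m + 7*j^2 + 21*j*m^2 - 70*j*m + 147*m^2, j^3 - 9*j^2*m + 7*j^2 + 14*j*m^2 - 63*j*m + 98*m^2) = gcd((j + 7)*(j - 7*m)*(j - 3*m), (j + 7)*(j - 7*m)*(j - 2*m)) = j^2 - 7*j*m + 7*j - 49*m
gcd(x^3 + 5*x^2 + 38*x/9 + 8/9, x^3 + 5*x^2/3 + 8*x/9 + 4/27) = x^2 + x + 2/9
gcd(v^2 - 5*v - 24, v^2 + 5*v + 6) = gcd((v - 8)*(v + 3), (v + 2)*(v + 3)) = v + 3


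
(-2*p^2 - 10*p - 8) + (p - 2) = -2*p^2 - 9*p - 10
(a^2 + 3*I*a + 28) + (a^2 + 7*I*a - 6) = 2*a^2 + 10*I*a + 22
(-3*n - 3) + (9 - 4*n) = 6 - 7*n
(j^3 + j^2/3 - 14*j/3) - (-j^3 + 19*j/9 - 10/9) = 2*j^3 + j^2/3 - 61*j/9 + 10/9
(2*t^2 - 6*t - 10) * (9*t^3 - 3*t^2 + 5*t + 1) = 18*t^5 - 60*t^4 - 62*t^3 + 2*t^2 - 56*t - 10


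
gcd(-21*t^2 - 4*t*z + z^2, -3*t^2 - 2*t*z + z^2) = 1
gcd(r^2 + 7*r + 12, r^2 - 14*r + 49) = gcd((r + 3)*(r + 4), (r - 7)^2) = 1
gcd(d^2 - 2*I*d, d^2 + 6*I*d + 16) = d - 2*I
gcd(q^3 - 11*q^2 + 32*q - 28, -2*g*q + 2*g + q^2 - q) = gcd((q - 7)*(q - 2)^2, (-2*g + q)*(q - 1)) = 1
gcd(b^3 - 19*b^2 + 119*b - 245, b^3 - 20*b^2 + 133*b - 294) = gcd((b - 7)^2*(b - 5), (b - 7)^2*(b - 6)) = b^2 - 14*b + 49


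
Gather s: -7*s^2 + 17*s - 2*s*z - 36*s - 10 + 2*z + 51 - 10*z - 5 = -7*s^2 + s*(-2*z - 19) - 8*z + 36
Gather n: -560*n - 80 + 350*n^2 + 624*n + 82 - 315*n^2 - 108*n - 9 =35*n^2 - 44*n - 7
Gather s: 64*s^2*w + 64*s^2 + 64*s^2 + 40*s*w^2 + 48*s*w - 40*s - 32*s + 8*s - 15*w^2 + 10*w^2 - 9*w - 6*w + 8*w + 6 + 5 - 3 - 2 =s^2*(64*w + 128) + s*(40*w^2 + 48*w - 64) - 5*w^2 - 7*w + 6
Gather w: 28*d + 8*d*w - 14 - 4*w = 28*d + w*(8*d - 4) - 14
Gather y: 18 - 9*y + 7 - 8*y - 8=17 - 17*y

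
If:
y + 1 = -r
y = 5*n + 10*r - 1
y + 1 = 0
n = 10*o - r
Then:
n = 0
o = 0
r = 0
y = -1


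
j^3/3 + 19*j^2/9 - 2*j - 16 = (j/3 + 1)*(j - 8/3)*(j + 6)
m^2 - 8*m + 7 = (m - 7)*(m - 1)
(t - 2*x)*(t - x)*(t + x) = t^3 - 2*t^2*x - t*x^2 + 2*x^3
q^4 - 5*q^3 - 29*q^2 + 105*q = q*(q - 7)*(q - 3)*(q + 5)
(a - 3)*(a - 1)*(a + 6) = a^3 + 2*a^2 - 21*a + 18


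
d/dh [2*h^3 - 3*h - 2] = 6*h^2 - 3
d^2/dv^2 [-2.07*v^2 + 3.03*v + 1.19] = -4.14000000000000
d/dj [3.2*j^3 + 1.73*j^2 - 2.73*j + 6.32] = 9.6*j^2 + 3.46*j - 2.73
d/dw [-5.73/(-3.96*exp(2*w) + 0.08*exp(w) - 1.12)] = (0.4584 - 45.3816*exp(w))*exp(w)/(3.96*exp(2*w) - 0.08*exp(w) + 1.12)^2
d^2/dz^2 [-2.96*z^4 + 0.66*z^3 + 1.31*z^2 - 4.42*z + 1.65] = -35.52*z^2 + 3.96*z + 2.62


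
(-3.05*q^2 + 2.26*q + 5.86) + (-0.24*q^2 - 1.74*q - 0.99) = -3.29*q^2 + 0.52*q + 4.87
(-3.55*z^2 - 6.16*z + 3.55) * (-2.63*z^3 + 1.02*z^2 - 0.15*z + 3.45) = 9.3365*z^5 + 12.5798*z^4 - 15.0872*z^3 - 7.7025*z^2 - 21.7845*z + 12.2475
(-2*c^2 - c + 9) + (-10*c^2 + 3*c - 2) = -12*c^2 + 2*c + 7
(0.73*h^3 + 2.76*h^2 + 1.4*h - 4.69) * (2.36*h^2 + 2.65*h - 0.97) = 1.7228*h^5 + 8.4481*h^4 + 9.9099*h^3 - 10.0356*h^2 - 13.7865*h + 4.5493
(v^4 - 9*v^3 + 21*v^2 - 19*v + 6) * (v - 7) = v^5 - 16*v^4 + 84*v^3 - 166*v^2 + 139*v - 42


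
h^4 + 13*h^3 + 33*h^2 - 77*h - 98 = (h - 2)*(h + 1)*(h + 7)^2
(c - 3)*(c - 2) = c^2 - 5*c + 6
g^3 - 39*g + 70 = (g - 5)*(g - 2)*(g + 7)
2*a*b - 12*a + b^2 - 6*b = (2*a + b)*(b - 6)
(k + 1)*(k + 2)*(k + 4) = k^3 + 7*k^2 + 14*k + 8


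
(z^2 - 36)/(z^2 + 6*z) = (z - 6)/z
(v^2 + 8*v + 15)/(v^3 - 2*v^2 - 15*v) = (v + 5)/(v*(v - 5))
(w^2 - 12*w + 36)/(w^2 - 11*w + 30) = (w - 6)/(w - 5)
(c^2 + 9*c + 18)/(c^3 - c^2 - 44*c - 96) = (c + 6)/(c^2 - 4*c - 32)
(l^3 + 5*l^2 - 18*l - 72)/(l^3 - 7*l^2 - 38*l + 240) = (l^2 - l - 12)/(l^2 - 13*l + 40)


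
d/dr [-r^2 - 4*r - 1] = -2*r - 4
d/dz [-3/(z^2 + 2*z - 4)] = 6*(z + 1)/(z^2 + 2*z - 4)^2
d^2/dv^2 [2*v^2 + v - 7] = 4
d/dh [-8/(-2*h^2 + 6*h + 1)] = 16*(3 - 2*h)/(-2*h^2 + 6*h + 1)^2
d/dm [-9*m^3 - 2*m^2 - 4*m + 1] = -27*m^2 - 4*m - 4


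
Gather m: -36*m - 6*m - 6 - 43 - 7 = -42*m - 56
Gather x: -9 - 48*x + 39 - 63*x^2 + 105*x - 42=-63*x^2 + 57*x - 12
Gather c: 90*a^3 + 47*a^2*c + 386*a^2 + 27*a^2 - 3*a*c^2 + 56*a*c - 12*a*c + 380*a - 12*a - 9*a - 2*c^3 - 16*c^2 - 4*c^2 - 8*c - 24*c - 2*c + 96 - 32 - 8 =90*a^3 + 413*a^2 + 359*a - 2*c^3 + c^2*(-3*a - 20) + c*(47*a^2 + 44*a - 34) + 56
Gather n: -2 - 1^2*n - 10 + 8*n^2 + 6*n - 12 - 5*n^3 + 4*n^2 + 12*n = -5*n^3 + 12*n^2 + 17*n - 24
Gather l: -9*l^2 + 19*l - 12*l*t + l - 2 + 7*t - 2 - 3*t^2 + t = -9*l^2 + l*(20 - 12*t) - 3*t^2 + 8*t - 4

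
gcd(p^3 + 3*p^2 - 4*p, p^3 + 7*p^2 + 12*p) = p^2 + 4*p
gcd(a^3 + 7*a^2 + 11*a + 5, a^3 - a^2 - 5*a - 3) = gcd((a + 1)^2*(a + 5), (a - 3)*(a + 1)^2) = a^2 + 2*a + 1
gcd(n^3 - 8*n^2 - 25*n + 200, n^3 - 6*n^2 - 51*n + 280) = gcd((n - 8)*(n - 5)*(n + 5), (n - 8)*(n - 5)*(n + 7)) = n^2 - 13*n + 40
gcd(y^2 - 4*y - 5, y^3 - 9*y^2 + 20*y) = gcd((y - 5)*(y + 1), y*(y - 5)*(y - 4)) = y - 5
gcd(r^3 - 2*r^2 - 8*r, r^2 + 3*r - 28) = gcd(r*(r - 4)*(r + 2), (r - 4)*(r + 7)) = r - 4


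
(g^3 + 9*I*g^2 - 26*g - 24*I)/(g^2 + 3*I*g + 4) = (g^2 + 5*I*g - 6)/(g - I)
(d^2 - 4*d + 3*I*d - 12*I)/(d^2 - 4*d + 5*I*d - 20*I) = (d + 3*I)/(d + 5*I)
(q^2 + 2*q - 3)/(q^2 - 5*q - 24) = (q - 1)/(q - 8)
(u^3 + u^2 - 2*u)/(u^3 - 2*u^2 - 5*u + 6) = u/(u - 3)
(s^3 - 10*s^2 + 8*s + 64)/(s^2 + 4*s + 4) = (s^2 - 12*s + 32)/(s + 2)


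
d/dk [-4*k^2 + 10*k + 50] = 10 - 8*k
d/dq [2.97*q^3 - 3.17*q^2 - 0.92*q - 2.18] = 8.91*q^2 - 6.34*q - 0.92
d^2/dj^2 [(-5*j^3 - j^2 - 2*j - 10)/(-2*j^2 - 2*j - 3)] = 2*(-6*j^3 + 192*j^2 + 219*j - 23)/(8*j^6 + 24*j^5 + 60*j^4 + 80*j^3 + 90*j^2 + 54*j + 27)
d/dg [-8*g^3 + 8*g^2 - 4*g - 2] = -24*g^2 + 16*g - 4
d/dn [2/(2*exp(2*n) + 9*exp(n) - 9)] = (-8*exp(n) - 18)*exp(n)/(2*exp(2*n) + 9*exp(n) - 9)^2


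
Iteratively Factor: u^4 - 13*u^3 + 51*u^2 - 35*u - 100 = (u - 5)*(u^3 - 8*u^2 + 11*u + 20) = (u - 5)^2*(u^2 - 3*u - 4) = (u - 5)^2*(u + 1)*(u - 4)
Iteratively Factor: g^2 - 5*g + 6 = (g - 3)*(g - 2)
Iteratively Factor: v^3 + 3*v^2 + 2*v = (v + 2)*(v^2 + v) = v*(v + 2)*(v + 1)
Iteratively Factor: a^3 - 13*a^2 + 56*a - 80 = (a - 4)*(a^2 - 9*a + 20) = (a - 4)^2*(a - 5)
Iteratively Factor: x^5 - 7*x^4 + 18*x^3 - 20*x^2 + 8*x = (x - 2)*(x^4 - 5*x^3 + 8*x^2 - 4*x) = x*(x - 2)*(x^3 - 5*x^2 + 8*x - 4) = x*(x - 2)^2*(x^2 - 3*x + 2) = x*(x - 2)^3*(x - 1)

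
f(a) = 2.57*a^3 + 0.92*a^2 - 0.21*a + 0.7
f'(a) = 7.71*a^2 + 1.84*a - 0.21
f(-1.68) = -8.54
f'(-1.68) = 18.46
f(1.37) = 8.75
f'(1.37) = 16.78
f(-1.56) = -6.49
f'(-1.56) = 15.68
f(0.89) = 3.05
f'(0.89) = 7.53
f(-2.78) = -46.82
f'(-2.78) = 54.26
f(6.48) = 737.26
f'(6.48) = 335.46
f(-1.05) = -1.04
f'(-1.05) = 6.36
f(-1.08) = -1.24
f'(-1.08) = 6.80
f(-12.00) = -4305.26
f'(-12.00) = 1087.95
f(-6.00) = -520.04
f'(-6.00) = 266.31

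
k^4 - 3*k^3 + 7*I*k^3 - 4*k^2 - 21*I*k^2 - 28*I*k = k*(k - 4)*(k + 1)*(k + 7*I)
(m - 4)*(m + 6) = m^2 + 2*m - 24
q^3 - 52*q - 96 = (q - 8)*(q + 2)*(q + 6)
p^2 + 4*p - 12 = (p - 2)*(p + 6)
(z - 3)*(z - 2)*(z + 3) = z^3 - 2*z^2 - 9*z + 18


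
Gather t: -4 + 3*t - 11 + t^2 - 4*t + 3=t^2 - t - 12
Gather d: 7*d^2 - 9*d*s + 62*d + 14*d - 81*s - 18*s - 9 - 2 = 7*d^2 + d*(76 - 9*s) - 99*s - 11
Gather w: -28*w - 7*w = -35*w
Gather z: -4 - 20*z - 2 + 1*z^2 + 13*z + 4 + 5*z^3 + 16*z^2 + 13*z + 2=5*z^3 + 17*z^2 + 6*z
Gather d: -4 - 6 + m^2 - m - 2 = m^2 - m - 12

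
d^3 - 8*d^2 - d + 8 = (d - 8)*(d - 1)*(d + 1)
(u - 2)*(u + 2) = u^2 - 4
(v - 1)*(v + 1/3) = v^2 - 2*v/3 - 1/3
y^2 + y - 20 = (y - 4)*(y + 5)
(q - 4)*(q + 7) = q^2 + 3*q - 28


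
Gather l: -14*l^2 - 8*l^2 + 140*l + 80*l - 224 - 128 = -22*l^2 + 220*l - 352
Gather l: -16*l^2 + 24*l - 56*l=-16*l^2 - 32*l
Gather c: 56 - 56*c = 56 - 56*c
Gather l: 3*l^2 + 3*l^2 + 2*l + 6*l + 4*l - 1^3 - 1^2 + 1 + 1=6*l^2 + 12*l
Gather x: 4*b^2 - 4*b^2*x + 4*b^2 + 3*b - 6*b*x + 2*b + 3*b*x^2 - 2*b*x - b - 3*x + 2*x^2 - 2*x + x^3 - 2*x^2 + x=8*b^2 + 3*b*x^2 + 4*b + x^3 + x*(-4*b^2 - 8*b - 4)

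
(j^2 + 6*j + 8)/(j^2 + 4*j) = (j + 2)/j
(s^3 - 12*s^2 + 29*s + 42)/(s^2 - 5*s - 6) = s - 7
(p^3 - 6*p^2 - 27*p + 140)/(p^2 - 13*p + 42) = (p^2 + p - 20)/(p - 6)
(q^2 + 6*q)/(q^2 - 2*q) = (q + 6)/(q - 2)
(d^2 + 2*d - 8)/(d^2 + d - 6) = (d + 4)/(d + 3)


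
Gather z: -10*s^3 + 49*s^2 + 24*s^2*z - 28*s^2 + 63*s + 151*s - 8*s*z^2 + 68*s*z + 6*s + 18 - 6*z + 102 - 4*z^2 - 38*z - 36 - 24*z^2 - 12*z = -10*s^3 + 21*s^2 + 220*s + z^2*(-8*s - 28) + z*(24*s^2 + 68*s - 56) + 84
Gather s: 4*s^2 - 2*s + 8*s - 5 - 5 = 4*s^2 + 6*s - 10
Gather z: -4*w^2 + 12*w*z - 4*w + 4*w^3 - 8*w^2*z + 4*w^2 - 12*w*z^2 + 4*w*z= 4*w^3 - 12*w*z^2 - 4*w + z*(-8*w^2 + 16*w)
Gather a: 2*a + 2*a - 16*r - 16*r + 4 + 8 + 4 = 4*a - 32*r + 16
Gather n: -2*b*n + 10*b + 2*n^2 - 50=-2*b*n + 10*b + 2*n^2 - 50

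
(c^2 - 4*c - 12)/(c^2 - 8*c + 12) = (c + 2)/(c - 2)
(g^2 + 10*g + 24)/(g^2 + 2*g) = (g^2 + 10*g + 24)/(g*(g + 2))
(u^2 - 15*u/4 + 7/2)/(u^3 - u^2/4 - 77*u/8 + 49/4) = 2/(2*u + 7)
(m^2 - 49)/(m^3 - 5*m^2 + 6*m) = (m^2 - 49)/(m*(m^2 - 5*m + 6))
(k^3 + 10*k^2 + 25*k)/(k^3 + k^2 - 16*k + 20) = k*(k + 5)/(k^2 - 4*k + 4)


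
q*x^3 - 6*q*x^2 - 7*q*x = x*(x - 7)*(q*x + q)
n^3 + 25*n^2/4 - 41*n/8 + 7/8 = (n - 1/2)*(n - 1/4)*(n + 7)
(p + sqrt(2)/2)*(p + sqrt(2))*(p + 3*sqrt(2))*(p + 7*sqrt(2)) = p^4 + 23*sqrt(2)*p^3/2 + 73*p^2 + 73*sqrt(2)*p + 42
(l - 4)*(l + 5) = l^2 + l - 20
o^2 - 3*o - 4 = (o - 4)*(o + 1)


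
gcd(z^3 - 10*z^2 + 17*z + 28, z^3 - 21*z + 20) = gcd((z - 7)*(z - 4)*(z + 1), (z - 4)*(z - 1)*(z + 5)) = z - 4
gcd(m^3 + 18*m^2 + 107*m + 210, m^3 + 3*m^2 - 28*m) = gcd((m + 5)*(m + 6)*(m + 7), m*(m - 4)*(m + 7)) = m + 7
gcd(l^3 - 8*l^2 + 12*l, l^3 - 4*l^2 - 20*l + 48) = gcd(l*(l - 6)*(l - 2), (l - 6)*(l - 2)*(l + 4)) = l^2 - 8*l + 12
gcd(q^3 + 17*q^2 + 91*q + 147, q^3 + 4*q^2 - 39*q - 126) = q^2 + 10*q + 21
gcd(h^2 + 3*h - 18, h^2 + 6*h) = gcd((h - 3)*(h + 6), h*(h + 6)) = h + 6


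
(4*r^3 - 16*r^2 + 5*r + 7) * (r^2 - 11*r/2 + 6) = 4*r^5 - 38*r^4 + 117*r^3 - 233*r^2/2 - 17*r/2 + 42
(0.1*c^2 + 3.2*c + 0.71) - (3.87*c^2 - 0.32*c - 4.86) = -3.77*c^2 + 3.52*c + 5.57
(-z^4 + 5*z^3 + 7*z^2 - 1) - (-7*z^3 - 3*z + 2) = -z^4 + 12*z^3 + 7*z^2 + 3*z - 3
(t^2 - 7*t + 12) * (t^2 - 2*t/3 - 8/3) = t^4 - 23*t^3/3 + 14*t^2 + 32*t/3 - 32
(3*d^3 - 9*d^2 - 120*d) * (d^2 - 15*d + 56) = 3*d^5 - 54*d^4 + 183*d^3 + 1296*d^2 - 6720*d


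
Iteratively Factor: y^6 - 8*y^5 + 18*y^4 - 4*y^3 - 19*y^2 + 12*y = (y)*(y^5 - 8*y^4 + 18*y^3 - 4*y^2 - 19*y + 12) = y*(y - 3)*(y^4 - 5*y^3 + 3*y^2 + 5*y - 4) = y*(y - 3)*(y + 1)*(y^3 - 6*y^2 + 9*y - 4) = y*(y - 4)*(y - 3)*(y + 1)*(y^2 - 2*y + 1) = y*(y - 4)*(y - 3)*(y - 1)*(y + 1)*(y - 1)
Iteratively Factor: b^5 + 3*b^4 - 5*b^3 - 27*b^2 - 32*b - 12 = (b - 3)*(b^4 + 6*b^3 + 13*b^2 + 12*b + 4) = (b - 3)*(b + 1)*(b^3 + 5*b^2 + 8*b + 4) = (b - 3)*(b + 1)*(b + 2)*(b^2 + 3*b + 2) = (b - 3)*(b + 1)*(b + 2)^2*(b + 1)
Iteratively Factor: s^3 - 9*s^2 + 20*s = (s - 5)*(s^2 - 4*s) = (s - 5)*(s - 4)*(s)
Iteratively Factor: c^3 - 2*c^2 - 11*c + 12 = (c - 1)*(c^2 - c - 12) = (c - 1)*(c + 3)*(c - 4)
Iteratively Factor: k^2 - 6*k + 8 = (k - 2)*(k - 4)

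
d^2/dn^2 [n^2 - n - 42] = 2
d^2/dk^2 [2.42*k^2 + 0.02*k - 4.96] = 4.84000000000000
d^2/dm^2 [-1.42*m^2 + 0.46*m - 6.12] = -2.84000000000000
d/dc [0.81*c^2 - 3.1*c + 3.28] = 1.62*c - 3.1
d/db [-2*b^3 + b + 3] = 1 - 6*b^2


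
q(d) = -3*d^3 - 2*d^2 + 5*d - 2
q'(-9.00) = -688.00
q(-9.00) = 1978.00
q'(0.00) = 5.00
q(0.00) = -2.00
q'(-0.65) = 3.80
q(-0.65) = -5.27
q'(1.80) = -31.36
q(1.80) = -16.98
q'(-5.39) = -234.91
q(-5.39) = 382.72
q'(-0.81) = 2.34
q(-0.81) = -5.77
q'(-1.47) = -8.57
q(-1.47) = -4.14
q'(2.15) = -45.20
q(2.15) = -30.31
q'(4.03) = -157.29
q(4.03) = -210.68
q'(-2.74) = -51.61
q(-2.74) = 31.00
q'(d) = -9*d^2 - 4*d + 5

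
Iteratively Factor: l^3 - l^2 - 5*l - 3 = (l + 1)*(l^2 - 2*l - 3) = (l + 1)^2*(l - 3)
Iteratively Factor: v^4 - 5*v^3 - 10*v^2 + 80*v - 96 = (v - 3)*(v^3 - 2*v^2 - 16*v + 32) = (v - 4)*(v - 3)*(v^2 + 2*v - 8) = (v - 4)*(v - 3)*(v + 4)*(v - 2)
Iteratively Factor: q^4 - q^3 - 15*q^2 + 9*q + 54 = (q - 3)*(q^3 + 2*q^2 - 9*q - 18) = (q - 3)*(q + 3)*(q^2 - q - 6) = (q - 3)^2*(q + 3)*(q + 2)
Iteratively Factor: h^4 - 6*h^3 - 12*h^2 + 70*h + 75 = (h + 1)*(h^3 - 7*h^2 - 5*h + 75) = (h - 5)*(h + 1)*(h^2 - 2*h - 15) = (h - 5)*(h + 1)*(h + 3)*(h - 5)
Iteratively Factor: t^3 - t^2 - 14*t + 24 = (t - 2)*(t^2 + t - 12) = (t - 3)*(t - 2)*(t + 4)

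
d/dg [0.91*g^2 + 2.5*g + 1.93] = 1.82*g + 2.5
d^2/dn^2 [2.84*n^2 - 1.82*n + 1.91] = 5.68000000000000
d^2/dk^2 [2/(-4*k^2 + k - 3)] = 4*(16*k^2 - 4*k - (8*k - 1)^2 + 12)/(4*k^2 - k + 3)^3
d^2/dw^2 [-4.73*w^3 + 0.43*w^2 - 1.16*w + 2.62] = 0.86 - 28.38*w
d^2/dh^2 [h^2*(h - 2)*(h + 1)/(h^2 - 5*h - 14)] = 2*(h^6 - 15*h^5 + 33*h^4 + 511*h^3 + 882*h^2 - 588*h - 392)/(h^6 - 15*h^5 + 33*h^4 + 295*h^3 - 462*h^2 - 2940*h - 2744)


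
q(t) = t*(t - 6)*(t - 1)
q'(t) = t*(t - 6) + t*(t - 1) + (t - 6)*(t - 1) = 3*t^2 - 14*t + 6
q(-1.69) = -34.96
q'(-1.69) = 38.23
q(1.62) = -4.40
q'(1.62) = -8.81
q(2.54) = -13.53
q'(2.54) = -10.21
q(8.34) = 143.24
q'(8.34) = 97.91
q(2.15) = -9.52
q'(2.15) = -10.23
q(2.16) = -9.62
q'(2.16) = -10.24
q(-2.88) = -99.23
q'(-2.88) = 71.20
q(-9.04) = -1365.05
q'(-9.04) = 377.72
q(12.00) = 792.00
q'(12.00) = 270.00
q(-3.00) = -108.00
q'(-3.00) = 75.00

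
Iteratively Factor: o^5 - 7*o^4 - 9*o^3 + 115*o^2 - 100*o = (o + 4)*(o^4 - 11*o^3 + 35*o^2 - 25*o) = o*(o + 4)*(o^3 - 11*o^2 + 35*o - 25) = o*(o - 1)*(o + 4)*(o^2 - 10*o + 25) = o*(o - 5)*(o - 1)*(o + 4)*(o - 5)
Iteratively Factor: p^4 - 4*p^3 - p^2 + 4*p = (p + 1)*(p^3 - 5*p^2 + 4*p) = (p - 1)*(p + 1)*(p^2 - 4*p) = (p - 4)*(p - 1)*(p + 1)*(p)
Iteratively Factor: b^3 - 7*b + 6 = (b - 2)*(b^2 + 2*b - 3) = (b - 2)*(b - 1)*(b + 3)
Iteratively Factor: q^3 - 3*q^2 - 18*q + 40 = (q - 5)*(q^2 + 2*q - 8) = (q - 5)*(q + 4)*(q - 2)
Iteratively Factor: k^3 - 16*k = (k - 4)*(k^2 + 4*k) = (k - 4)*(k + 4)*(k)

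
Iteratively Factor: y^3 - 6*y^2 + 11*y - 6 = (y - 2)*(y^2 - 4*y + 3) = (y - 2)*(y - 1)*(y - 3)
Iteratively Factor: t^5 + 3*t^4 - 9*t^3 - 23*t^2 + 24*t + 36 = (t - 2)*(t^4 + 5*t^3 + t^2 - 21*t - 18) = (t - 2)*(t + 3)*(t^3 + 2*t^2 - 5*t - 6) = (t - 2)^2*(t + 3)*(t^2 + 4*t + 3) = (t - 2)^2*(t + 3)^2*(t + 1)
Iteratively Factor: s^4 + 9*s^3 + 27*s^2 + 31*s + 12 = (s + 4)*(s^3 + 5*s^2 + 7*s + 3) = (s + 3)*(s + 4)*(s^2 + 2*s + 1) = (s + 1)*(s + 3)*(s + 4)*(s + 1)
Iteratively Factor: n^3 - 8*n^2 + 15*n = (n - 3)*(n^2 - 5*n) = (n - 5)*(n - 3)*(n)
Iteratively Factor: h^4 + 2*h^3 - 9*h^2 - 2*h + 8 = (h - 1)*(h^3 + 3*h^2 - 6*h - 8) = (h - 1)*(h + 1)*(h^2 + 2*h - 8) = (h - 2)*(h - 1)*(h + 1)*(h + 4)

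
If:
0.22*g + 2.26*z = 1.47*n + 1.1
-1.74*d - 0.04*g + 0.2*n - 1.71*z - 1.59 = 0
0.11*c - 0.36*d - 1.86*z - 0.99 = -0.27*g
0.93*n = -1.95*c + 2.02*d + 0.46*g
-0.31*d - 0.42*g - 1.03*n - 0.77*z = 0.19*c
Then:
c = -0.26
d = -0.97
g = 2.15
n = -0.50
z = -0.05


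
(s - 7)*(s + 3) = s^2 - 4*s - 21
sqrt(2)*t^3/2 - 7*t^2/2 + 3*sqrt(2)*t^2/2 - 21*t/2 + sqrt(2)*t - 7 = (t + 2)*(t - 7*sqrt(2)/2)*(sqrt(2)*t/2 + sqrt(2)/2)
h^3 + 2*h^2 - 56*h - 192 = (h - 8)*(h + 4)*(h + 6)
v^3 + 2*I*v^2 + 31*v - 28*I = (v - 4*I)*(v - I)*(v + 7*I)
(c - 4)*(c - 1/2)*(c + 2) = c^3 - 5*c^2/2 - 7*c + 4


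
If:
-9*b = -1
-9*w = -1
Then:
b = 1/9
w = 1/9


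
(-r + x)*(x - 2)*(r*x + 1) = -r^2*x^2 + 2*r^2*x + r*x^3 - 2*r*x^2 - r*x + 2*r + x^2 - 2*x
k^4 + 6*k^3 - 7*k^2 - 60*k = k*(k - 3)*(k + 4)*(k + 5)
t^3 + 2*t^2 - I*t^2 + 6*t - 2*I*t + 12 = (t + 2)*(t - 3*I)*(t + 2*I)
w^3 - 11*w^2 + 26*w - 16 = (w - 8)*(w - 2)*(w - 1)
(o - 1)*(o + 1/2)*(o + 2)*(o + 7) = o^4 + 17*o^3/2 + 9*o^2 - 23*o/2 - 7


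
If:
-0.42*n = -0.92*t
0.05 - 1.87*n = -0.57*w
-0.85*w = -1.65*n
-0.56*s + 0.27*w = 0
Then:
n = 0.07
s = 0.06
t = 0.03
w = 0.13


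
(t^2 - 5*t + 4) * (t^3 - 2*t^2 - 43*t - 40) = t^5 - 7*t^4 - 29*t^3 + 167*t^2 + 28*t - 160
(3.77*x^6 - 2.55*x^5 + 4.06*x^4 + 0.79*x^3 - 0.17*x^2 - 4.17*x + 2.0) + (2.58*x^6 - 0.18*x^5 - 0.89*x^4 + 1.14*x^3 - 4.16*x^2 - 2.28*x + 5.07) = 6.35*x^6 - 2.73*x^5 + 3.17*x^4 + 1.93*x^3 - 4.33*x^2 - 6.45*x + 7.07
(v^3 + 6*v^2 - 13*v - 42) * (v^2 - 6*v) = v^5 - 49*v^3 + 36*v^2 + 252*v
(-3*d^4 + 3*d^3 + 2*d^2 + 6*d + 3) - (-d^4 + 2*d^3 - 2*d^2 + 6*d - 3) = -2*d^4 + d^3 + 4*d^2 + 6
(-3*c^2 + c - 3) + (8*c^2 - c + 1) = 5*c^2 - 2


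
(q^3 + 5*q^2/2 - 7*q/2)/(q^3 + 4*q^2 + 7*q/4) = 2*(q - 1)/(2*q + 1)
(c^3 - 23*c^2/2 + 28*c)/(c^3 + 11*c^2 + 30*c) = (c^2 - 23*c/2 + 28)/(c^2 + 11*c + 30)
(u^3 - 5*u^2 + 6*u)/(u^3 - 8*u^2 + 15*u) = (u - 2)/(u - 5)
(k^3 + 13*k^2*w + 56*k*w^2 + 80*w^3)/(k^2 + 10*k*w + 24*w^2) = (k^2 + 9*k*w + 20*w^2)/(k + 6*w)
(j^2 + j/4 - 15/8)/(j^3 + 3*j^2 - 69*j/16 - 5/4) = 2*(2*j + 3)/(4*j^2 + 17*j + 4)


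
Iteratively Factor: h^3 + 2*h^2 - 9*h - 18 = (h + 3)*(h^2 - h - 6) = (h - 3)*(h + 3)*(h + 2)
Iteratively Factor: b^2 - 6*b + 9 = (b - 3)*(b - 3)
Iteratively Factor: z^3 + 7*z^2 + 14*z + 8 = (z + 1)*(z^2 + 6*z + 8) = (z + 1)*(z + 4)*(z + 2)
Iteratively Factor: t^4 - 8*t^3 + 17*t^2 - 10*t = (t - 5)*(t^3 - 3*t^2 + 2*t) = t*(t - 5)*(t^2 - 3*t + 2) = t*(t - 5)*(t - 1)*(t - 2)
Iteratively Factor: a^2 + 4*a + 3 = (a + 1)*(a + 3)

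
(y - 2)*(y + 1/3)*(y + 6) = y^3 + 13*y^2/3 - 32*y/3 - 4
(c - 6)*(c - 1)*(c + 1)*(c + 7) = c^4 + c^3 - 43*c^2 - c + 42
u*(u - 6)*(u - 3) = u^3 - 9*u^2 + 18*u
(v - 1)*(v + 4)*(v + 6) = v^3 + 9*v^2 + 14*v - 24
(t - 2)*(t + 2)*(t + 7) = t^3 + 7*t^2 - 4*t - 28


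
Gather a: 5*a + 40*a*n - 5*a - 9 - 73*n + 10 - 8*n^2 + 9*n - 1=40*a*n - 8*n^2 - 64*n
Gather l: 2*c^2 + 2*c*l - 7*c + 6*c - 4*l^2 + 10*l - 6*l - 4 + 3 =2*c^2 - c - 4*l^2 + l*(2*c + 4) - 1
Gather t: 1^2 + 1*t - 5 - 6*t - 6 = -5*t - 10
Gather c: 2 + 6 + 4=12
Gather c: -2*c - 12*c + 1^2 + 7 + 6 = 14 - 14*c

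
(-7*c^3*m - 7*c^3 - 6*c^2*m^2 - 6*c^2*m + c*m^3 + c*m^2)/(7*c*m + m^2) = c*(-7*c^2*m - 7*c^2 - 6*c*m^2 - 6*c*m + m^3 + m^2)/(m*(7*c + m))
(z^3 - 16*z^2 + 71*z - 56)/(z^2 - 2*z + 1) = (z^2 - 15*z + 56)/(z - 1)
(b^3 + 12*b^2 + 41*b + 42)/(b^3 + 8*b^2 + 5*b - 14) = (b + 3)/(b - 1)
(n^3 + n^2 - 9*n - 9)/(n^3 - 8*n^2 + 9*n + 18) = (n + 3)/(n - 6)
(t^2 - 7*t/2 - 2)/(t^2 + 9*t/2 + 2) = (t - 4)/(t + 4)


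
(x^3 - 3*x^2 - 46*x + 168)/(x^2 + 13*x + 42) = (x^2 - 10*x + 24)/(x + 6)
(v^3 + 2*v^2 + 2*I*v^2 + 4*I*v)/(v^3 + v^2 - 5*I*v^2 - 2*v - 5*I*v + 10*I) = v*(v + 2*I)/(v^2 - v*(1 + 5*I) + 5*I)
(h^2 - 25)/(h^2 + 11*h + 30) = (h - 5)/(h + 6)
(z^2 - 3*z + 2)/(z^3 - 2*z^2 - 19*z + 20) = (z - 2)/(z^2 - z - 20)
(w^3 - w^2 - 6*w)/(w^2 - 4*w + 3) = w*(w + 2)/(w - 1)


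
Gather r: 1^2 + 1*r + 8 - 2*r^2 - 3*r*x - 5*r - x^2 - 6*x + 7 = -2*r^2 + r*(-3*x - 4) - x^2 - 6*x + 16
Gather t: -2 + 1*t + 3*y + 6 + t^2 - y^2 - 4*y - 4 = t^2 + t - y^2 - y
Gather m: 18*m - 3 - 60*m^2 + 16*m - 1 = -60*m^2 + 34*m - 4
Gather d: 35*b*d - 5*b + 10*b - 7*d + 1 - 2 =5*b + d*(35*b - 7) - 1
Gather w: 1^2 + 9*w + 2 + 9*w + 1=18*w + 4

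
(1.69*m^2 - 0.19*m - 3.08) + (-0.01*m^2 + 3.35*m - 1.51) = 1.68*m^2 + 3.16*m - 4.59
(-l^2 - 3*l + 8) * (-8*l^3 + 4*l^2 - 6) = 8*l^5 + 20*l^4 - 76*l^3 + 38*l^2 + 18*l - 48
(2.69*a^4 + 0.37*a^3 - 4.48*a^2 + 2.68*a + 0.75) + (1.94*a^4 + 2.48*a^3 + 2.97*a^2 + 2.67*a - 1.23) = 4.63*a^4 + 2.85*a^3 - 1.51*a^2 + 5.35*a - 0.48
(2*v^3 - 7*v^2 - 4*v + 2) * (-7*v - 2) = -14*v^4 + 45*v^3 + 42*v^2 - 6*v - 4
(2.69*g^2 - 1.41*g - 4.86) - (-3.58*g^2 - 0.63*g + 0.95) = 6.27*g^2 - 0.78*g - 5.81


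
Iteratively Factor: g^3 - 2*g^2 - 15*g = (g)*(g^2 - 2*g - 15) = g*(g + 3)*(g - 5)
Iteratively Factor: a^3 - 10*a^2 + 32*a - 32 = (a - 4)*(a^2 - 6*a + 8) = (a - 4)^2*(a - 2)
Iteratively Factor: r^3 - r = (r + 1)*(r^2 - r) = r*(r + 1)*(r - 1)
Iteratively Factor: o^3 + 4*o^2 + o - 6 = (o - 1)*(o^2 + 5*o + 6) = (o - 1)*(o + 2)*(o + 3)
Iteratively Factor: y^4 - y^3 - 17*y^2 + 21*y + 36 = (y - 3)*(y^3 + 2*y^2 - 11*y - 12) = (y - 3)^2*(y^2 + 5*y + 4) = (y - 3)^2*(y + 1)*(y + 4)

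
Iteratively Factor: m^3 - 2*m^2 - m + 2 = (m - 2)*(m^2 - 1) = (m - 2)*(m - 1)*(m + 1)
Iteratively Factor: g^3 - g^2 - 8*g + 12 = (g + 3)*(g^2 - 4*g + 4) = (g - 2)*(g + 3)*(g - 2)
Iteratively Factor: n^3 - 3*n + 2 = (n - 1)*(n^2 + n - 2) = (n - 1)*(n + 2)*(n - 1)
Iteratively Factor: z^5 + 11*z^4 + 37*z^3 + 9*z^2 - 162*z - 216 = (z + 3)*(z^4 + 8*z^3 + 13*z^2 - 30*z - 72) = (z + 3)^2*(z^3 + 5*z^2 - 2*z - 24) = (z + 3)^3*(z^2 + 2*z - 8) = (z - 2)*(z + 3)^3*(z + 4)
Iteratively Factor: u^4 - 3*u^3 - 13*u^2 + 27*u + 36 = (u + 1)*(u^3 - 4*u^2 - 9*u + 36) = (u - 3)*(u + 1)*(u^2 - u - 12) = (u - 3)*(u + 1)*(u + 3)*(u - 4)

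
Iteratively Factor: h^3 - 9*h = (h)*(h^2 - 9) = h*(h + 3)*(h - 3)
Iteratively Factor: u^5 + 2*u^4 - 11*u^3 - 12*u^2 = (u + 4)*(u^4 - 2*u^3 - 3*u^2) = u*(u + 4)*(u^3 - 2*u^2 - 3*u) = u*(u - 3)*(u + 4)*(u^2 + u) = u^2*(u - 3)*(u + 4)*(u + 1)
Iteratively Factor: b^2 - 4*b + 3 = (b - 3)*(b - 1)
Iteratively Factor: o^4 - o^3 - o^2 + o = (o)*(o^3 - o^2 - o + 1) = o*(o + 1)*(o^2 - 2*o + 1) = o*(o - 1)*(o + 1)*(o - 1)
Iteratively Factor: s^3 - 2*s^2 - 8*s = (s + 2)*(s^2 - 4*s) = (s - 4)*(s + 2)*(s)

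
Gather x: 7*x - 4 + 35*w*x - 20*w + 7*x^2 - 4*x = -20*w + 7*x^2 + x*(35*w + 3) - 4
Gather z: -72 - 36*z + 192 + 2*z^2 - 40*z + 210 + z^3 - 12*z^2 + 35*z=z^3 - 10*z^2 - 41*z + 330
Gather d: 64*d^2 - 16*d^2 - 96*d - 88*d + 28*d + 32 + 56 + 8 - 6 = 48*d^2 - 156*d + 90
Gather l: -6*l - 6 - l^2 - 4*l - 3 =-l^2 - 10*l - 9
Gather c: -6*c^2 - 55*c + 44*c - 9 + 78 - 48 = -6*c^2 - 11*c + 21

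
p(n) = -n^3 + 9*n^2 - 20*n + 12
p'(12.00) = -236.00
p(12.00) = -660.00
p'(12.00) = -236.00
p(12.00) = -660.00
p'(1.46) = -0.11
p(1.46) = -1.13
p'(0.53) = -11.30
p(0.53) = 3.78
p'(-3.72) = -128.48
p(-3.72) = 262.42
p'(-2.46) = -82.43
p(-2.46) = 130.55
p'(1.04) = -4.52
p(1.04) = -0.19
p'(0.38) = -13.59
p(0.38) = 5.64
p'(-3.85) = -133.77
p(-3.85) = 279.47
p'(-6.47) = -262.04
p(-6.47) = 788.99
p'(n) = -3*n^2 + 18*n - 20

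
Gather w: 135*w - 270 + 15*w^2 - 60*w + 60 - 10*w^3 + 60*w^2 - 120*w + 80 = -10*w^3 + 75*w^2 - 45*w - 130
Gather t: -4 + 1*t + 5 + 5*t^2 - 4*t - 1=5*t^2 - 3*t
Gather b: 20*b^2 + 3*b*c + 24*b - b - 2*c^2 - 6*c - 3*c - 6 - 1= 20*b^2 + b*(3*c + 23) - 2*c^2 - 9*c - 7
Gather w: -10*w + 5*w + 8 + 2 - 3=7 - 5*w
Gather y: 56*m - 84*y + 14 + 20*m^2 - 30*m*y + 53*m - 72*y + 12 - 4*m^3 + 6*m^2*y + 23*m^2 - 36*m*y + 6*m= -4*m^3 + 43*m^2 + 115*m + y*(6*m^2 - 66*m - 156) + 26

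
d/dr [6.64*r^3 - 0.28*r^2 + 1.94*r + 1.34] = 19.92*r^2 - 0.56*r + 1.94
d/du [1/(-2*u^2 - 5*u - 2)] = (4*u + 5)/(2*u^2 + 5*u + 2)^2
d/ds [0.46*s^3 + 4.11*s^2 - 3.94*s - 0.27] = 1.38*s^2 + 8.22*s - 3.94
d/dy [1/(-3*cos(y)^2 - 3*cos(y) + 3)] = -(2*cos(y) + 1)*sin(y)/(3*(sin(y)^2 - cos(y))^2)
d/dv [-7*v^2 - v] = -14*v - 1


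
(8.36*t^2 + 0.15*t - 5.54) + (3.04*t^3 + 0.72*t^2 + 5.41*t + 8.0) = 3.04*t^3 + 9.08*t^2 + 5.56*t + 2.46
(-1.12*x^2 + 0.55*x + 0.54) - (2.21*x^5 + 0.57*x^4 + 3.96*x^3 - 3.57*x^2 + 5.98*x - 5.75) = -2.21*x^5 - 0.57*x^4 - 3.96*x^3 + 2.45*x^2 - 5.43*x + 6.29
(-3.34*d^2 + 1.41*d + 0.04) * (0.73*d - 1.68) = -2.4382*d^3 + 6.6405*d^2 - 2.3396*d - 0.0672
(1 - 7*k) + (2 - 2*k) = 3 - 9*k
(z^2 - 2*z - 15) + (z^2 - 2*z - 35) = 2*z^2 - 4*z - 50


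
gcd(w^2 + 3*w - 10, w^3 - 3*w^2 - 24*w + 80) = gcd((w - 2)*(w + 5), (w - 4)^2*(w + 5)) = w + 5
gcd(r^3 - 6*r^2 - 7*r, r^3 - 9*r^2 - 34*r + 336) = r - 7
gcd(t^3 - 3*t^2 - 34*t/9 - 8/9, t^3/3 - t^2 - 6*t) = 1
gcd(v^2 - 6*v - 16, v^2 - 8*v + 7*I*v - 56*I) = v - 8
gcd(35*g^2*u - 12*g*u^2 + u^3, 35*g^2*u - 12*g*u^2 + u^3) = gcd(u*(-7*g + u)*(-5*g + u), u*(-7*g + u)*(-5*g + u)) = 35*g^2*u - 12*g*u^2 + u^3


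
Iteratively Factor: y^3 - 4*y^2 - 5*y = (y)*(y^2 - 4*y - 5) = y*(y + 1)*(y - 5)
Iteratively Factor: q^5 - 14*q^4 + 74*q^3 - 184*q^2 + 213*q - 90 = (q - 2)*(q^4 - 12*q^3 + 50*q^2 - 84*q + 45) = (q - 5)*(q - 2)*(q^3 - 7*q^2 + 15*q - 9) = (q - 5)*(q - 3)*(q - 2)*(q^2 - 4*q + 3) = (q - 5)*(q - 3)^2*(q - 2)*(q - 1)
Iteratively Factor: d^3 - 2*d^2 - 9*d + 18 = (d + 3)*(d^2 - 5*d + 6) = (d - 3)*(d + 3)*(d - 2)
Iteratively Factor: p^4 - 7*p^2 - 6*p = (p + 1)*(p^3 - p^2 - 6*p) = (p - 3)*(p + 1)*(p^2 + 2*p) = p*(p - 3)*(p + 1)*(p + 2)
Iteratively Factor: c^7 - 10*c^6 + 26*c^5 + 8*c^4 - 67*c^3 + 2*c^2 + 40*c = (c - 4)*(c^6 - 6*c^5 + 2*c^4 + 16*c^3 - 3*c^2 - 10*c) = (c - 4)*(c - 1)*(c^5 - 5*c^4 - 3*c^3 + 13*c^2 + 10*c) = (c - 4)*(c - 2)*(c - 1)*(c^4 - 3*c^3 - 9*c^2 - 5*c) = c*(c - 4)*(c - 2)*(c - 1)*(c^3 - 3*c^2 - 9*c - 5) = c*(c - 4)*(c - 2)*(c - 1)*(c + 1)*(c^2 - 4*c - 5) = c*(c - 5)*(c - 4)*(c - 2)*(c - 1)*(c + 1)*(c + 1)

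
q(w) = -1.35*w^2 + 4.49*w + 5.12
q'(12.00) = -27.91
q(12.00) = -135.40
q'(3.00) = -3.61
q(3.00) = 6.44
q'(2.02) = -0.96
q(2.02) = 8.68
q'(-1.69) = 9.05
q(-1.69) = -6.32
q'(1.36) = 0.82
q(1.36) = 8.73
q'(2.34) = -1.83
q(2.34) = 8.23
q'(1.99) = -0.88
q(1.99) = 8.71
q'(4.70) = -8.20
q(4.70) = -3.60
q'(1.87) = -0.56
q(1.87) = 8.80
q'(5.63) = -10.71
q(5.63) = -12.39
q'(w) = 4.49 - 2.7*w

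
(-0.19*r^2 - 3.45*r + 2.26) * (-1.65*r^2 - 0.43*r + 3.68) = 0.3135*r^4 + 5.7742*r^3 - 2.9447*r^2 - 13.6678*r + 8.3168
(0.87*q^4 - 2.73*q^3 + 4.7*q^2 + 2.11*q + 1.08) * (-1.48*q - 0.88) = -1.2876*q^5 + 3.2748*q^4 - 4.5536*q^3 - 7.2588*q^2 - 3.4552*q - 0.9504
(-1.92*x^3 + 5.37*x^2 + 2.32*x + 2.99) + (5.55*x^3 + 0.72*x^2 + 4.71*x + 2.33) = 3.63*x^3 + 6.09*x^2 + 7.03*x + 5.32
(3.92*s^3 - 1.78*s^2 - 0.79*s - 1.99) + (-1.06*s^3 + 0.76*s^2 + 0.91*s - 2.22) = 2.86*s^3 - 1.02*s^2 + 0.12*s - 4.21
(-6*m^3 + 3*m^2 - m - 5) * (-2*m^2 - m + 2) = 12*m^5 - 13*m^3 + 17*m^2 + 3*m - 10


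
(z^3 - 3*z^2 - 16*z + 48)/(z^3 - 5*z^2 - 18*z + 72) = (z - 4)/(z - 6)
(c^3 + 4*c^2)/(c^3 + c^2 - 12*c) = c/(c - 3)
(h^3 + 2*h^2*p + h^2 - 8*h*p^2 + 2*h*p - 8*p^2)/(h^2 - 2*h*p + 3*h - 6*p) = (h^2 + 4*h*p + h + 4*p)/(h + 3)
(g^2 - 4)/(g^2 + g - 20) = (g^2 - 4)/(g^2 + g - 20)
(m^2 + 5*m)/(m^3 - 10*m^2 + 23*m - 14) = m*(m + 5)/(m^3 - 10*m^2 + 23*m - 14)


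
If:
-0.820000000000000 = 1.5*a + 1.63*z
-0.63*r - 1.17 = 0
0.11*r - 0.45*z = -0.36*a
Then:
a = -0.03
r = -1.86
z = -0.48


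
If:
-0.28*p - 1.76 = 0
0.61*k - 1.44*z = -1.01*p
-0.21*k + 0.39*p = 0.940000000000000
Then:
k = -16.15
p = -6.29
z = -11.25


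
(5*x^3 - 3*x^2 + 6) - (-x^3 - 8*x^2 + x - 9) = 6*x^3 + 5*x^2 - x + 15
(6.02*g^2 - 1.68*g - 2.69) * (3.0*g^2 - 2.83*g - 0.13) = 18.06*g^4 - 22.0766*g^3 - 4.0982*g^2 + 7.8311*g + 0.3497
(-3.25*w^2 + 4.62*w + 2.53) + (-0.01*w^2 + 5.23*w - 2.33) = -3.26*w^2 + 9.85*w + 0.2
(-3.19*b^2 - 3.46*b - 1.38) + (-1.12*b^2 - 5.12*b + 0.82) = -4.31*b^2 - 8.58*b - 0.56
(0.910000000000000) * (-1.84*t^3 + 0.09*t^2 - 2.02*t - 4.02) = -1.6744*t^3 + 0.0819*t^2 - 1.8382*t - 3.6582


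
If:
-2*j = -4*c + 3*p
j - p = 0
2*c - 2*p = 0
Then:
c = 0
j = 0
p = 0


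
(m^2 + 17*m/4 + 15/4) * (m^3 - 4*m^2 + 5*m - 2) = m^5 + m^4/4 - 33*m^3/4 + 17*m^2/4 + 41*m/4 - 15/2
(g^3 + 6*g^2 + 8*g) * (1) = g^3 + 6*g^2 + 8*g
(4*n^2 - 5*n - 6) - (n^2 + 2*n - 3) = 3*n^2 - 7*n - 3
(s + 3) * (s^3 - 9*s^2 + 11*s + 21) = s^4 - 6*s^3 - 16*s^2 + 54*s + 63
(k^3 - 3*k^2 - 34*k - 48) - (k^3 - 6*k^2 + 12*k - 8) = 3*k^2 - 46*k - 40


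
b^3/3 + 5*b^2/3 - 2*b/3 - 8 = (b/3 + 1)*(b - 2)*(b + 4)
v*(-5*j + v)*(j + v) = -5*j^2*v - 4*j*v^2 + v^3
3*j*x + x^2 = x*(3*j + x)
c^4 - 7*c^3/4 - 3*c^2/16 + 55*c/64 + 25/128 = (c - 5/4)^2*(c + 1/4)*(c + 1/2)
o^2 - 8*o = o*(o - 8)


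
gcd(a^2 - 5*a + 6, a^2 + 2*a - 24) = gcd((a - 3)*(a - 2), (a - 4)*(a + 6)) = 1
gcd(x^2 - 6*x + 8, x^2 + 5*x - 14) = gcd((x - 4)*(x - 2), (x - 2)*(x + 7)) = x - 2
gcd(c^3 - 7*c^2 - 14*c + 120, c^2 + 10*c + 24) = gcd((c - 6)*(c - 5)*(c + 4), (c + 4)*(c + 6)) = c + 4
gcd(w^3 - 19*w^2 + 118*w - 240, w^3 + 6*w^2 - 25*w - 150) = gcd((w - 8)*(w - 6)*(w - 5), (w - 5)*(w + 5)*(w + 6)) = w - 5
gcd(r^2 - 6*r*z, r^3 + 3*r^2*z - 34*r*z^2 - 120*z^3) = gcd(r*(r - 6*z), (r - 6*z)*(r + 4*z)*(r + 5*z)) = -r + 6*z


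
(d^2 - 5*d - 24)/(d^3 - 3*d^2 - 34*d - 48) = 1/(d + 2)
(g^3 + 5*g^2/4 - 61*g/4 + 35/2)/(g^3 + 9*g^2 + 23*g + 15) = (4*g^2 - 15*g + 14)/(4*(g^2 + 4*g + 3))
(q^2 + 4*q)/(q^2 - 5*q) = (q + 4)/(q - 5)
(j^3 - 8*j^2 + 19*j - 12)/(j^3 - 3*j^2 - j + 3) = (j - 4)/(j + 1)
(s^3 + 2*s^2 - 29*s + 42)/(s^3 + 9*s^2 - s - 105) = (s - 2)/(s + 5)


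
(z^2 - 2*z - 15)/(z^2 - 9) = (z - 5)/(z - 3)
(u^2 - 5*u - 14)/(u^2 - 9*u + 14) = (u + 2)/(u - 2)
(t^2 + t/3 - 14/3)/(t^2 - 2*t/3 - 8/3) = (3*t + 7)/(3*t + 4)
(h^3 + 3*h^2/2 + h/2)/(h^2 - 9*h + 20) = h*(2*h^2 + 3*h + 1)/(2*(h^2 - 9*h + 20))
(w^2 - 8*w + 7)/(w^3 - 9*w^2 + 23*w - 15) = (w - 7)/(w^2 - 8*w + 15)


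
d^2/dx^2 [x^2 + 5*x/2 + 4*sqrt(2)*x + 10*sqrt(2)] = 2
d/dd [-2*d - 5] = -2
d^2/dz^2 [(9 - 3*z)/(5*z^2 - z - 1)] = 6*((z - 3)*(10*z - 1)^2 + (15*z - 16)*(-5*z^2 + z + 1))/(-5*z^2 + z + 1)^3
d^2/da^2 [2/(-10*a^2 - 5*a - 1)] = 20*(20*a^2 + 10*a - 5*(4*a + 1)^2 + 2)/(10*a^2 + 5*a + 1)^3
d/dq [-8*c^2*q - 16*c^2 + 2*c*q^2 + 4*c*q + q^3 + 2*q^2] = -8*c^2 + 4*c*q + 4*c + 3*q^2 + 4*q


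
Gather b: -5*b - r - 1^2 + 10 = -5*b - r + 9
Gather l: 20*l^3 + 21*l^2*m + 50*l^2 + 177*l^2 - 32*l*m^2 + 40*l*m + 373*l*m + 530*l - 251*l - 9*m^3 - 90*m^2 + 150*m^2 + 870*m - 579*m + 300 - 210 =20*l^3 + l^2*(21*m + 227) + l*(-32*m^2 + 413*m + 279) - 9*m^3 + 60*m^2 + 291*m + 90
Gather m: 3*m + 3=3*m + 3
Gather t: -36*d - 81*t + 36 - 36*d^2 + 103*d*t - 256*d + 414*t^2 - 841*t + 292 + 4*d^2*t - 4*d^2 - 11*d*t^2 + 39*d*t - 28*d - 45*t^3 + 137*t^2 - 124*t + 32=-40*d^2 - 320*d - 45*t^3 + t^2*(551 - 11*d) + t*(4*d^2 + 142*d - 1046) + 360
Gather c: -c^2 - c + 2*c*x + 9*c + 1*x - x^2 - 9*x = -c^2 + c*(2*x + 8) - x^2 - 8*x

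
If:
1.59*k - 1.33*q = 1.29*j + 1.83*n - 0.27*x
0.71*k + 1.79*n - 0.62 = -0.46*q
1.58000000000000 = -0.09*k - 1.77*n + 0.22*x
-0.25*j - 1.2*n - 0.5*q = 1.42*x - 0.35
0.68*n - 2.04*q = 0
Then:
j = 6.61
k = 3.81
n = -1.07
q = -0.36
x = 0.12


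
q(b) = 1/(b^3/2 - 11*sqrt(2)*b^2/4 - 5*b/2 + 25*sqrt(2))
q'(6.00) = -0.04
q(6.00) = -0.09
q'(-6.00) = 0.00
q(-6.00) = -0.00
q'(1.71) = 0.02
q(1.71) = 0.05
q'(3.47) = 20.69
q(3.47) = 1.35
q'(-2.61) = -0.66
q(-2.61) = 0.15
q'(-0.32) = 0.00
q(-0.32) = 0.03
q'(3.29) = 1.47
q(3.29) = 0.35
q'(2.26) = 0.05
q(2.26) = 0.06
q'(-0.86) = 0.00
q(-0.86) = 0.03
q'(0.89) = 0.01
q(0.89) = 0.03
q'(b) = (-3*b^2/2 + 11*sqrt(2)*b/2 + 5/2)/(b^3/2 - 11*sqrt(2)*b^2/4 - 5*b/2 + 25*sqrt(2))^2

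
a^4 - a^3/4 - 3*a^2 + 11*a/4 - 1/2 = (a - 1)^2*(a - 1/4)*(a + 2)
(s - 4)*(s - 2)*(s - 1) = s^3 - 7*s^2 + 14*s - 8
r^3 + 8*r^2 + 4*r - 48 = (r - 2)*(r + 4)*(r + 6)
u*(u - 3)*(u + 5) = u^3 + 2*u^2 - 15*u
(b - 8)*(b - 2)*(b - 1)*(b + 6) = b^4 - 5*b^3 - 40*b^2 + 140*b - 96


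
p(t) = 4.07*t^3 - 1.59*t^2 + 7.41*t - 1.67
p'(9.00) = 967.80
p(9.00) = 2903.26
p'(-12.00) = 1803.81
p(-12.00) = -7352.51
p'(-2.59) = 97.55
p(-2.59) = -102.24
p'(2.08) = 53.62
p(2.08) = 43.49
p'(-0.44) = 11.17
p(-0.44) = -5.58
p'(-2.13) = 69.58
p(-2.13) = -64.00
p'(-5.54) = 399.77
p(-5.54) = -783.55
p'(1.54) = 31.47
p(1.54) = 20.84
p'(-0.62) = 14.08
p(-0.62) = -7.85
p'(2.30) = 64.69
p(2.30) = 56.48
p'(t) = 12.21*t^2 - 3.18*t + 7.41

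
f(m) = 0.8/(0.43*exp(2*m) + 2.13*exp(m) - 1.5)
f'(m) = 0.8*(-0.86*exp(2*m) - 2.13*exp(m))/(0.43*exp(2*m) + 2.13*exp(m) - 1.5)^2 = (-0.688*exp(m) - 1.704)*exp(m)/(0.43*exp(2*m) + 2.13*exp(m) - 1.5)^2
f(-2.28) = -0.63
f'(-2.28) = -0.11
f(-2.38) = -0.62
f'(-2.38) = -0.10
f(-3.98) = -0.55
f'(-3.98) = -0.02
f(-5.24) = -0.54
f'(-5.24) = -0.00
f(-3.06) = -0.57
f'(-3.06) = -0.04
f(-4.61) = -0.54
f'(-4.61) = -0.01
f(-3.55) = -0.56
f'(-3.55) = -0.02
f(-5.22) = -0.54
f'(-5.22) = -0.00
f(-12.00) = -0.53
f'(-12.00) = 0.00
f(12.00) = 0.00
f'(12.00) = 0.00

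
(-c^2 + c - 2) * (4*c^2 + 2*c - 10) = -4*c^4 + 2*c^3 + 4*c^2 - 14*c + 20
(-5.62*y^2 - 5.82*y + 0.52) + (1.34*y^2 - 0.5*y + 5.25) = -4.28*y^2 - 6.32*y + 5.77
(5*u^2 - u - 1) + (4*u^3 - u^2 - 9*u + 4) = 4*u^3 + 4*u^2 - 10*u + 3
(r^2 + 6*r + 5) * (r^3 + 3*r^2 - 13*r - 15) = r^5 + 9*r^4 + 10*r^3 - 78*r^2 - 155*r - 75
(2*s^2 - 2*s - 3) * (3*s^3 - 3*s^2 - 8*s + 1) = 6*s^5 - 12*s^4 - 19*s^3 + 27*s^2 + 22*s - 3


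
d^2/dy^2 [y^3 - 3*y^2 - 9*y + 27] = 6*y - 6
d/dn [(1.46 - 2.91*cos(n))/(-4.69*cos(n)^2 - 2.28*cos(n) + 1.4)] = (13.6479*cos(n)^2 - 13.6948*cos(n) + 0.7452)*sin(n)/(21.9961*cos(n)^4 + 21.3864*cos(n)^3 - 7.9336*cos(n)^2 - 6.384*cos(n) + 1.96)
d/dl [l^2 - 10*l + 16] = 2*l - 10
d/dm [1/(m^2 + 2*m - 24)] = 2*(-m - 1)/(m^2 + 2*m - 24)^2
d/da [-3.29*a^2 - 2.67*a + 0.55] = -6.58*a - 2.67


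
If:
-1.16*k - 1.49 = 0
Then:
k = -1.28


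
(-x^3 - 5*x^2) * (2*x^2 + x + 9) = -2*x^5 - 11*x^4 - 14*x^3 - 45*x^2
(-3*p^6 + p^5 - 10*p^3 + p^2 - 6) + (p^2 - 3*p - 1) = -3*p^6 + p^5 - 10*p^3 + 2*p^2 - 3*p - 7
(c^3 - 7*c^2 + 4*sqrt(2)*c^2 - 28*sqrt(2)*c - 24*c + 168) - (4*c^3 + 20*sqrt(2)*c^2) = -3*c^3 - 16*sqrt(2)*c^2 - 7*c^2 - 28*sqrt(2)*c - 24*c + 168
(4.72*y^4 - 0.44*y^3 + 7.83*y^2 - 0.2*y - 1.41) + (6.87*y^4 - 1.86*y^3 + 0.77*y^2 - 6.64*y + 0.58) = 11.59*y^4 - 2.3*y^3 + 8.6*y^2 - 6.84*y - 0.83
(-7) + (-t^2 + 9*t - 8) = -t^2 + 9*t - 15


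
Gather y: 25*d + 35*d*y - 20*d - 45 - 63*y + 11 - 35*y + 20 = 5*d + y*(35*d - 98) - 14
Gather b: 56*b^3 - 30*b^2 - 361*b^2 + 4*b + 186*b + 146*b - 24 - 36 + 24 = 56*b^3 - 391*b^2 + 336*b - 36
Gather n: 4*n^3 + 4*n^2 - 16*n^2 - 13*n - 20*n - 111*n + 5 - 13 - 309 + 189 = 4*n^3 - 12*n^2 - 144*n - 128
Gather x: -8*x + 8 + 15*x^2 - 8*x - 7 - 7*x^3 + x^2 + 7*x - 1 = -7*x^3 + 16*x^2 - 9*x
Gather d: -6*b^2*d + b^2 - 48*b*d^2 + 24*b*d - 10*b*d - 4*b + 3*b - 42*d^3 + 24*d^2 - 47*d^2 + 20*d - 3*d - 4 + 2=b^2 - b - 42*d^3 + d^2*(-48*b - 23) + d*(-6*b^2 + 14*b + 17) - 2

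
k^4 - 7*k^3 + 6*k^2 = k^2*(k - 6)*(k - 1)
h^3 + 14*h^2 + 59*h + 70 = (h + 2)*(h + 5)*(h + 7)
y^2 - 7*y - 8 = (y - 8)*(y + 1)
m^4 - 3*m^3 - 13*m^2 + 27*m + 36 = (m - 4)*(m - 3)*(m + 1)*(m + 3)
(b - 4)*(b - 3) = b^2 - 7*b + 12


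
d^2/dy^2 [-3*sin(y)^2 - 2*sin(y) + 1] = 2*sin(y) - 6*cos(2*y)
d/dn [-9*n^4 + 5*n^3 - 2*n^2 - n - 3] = -36*n^3 + 15*n^2 - 4*n - 1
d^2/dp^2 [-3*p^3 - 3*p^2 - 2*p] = -18*p - 6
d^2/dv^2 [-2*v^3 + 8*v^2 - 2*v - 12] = 16 - 12*v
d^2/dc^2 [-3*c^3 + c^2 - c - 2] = 2 - 18*c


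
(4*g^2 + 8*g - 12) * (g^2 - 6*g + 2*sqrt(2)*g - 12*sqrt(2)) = 4*g^4 - 16*g^3 + 8*sqrt(2)*g^3 - 60*g^2 - 32*sqrt(2)*g^2 - 120*sqrt(2)*g + 72*g + 144*sqrt(2)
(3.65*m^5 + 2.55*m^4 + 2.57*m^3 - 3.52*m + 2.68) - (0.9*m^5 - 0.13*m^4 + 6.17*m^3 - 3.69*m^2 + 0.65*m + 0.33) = 2.75*m^5 + 2.68*m^4 - 3.6*m^3 + 3.69*m^2 - 4.17*m + 2.35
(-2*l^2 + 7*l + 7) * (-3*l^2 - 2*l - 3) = 6*l^4 - 17*l^3 - 29*l^2 - 35*l - 21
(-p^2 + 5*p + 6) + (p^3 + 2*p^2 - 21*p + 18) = p^3 + p^2 - 16*p + 24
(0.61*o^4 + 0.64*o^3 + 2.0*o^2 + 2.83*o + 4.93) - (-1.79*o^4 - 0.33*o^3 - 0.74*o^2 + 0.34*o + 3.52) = 2.4*o^4 + 0.97*o^3 + 2.74*o^2 + 2.49*o + 1.41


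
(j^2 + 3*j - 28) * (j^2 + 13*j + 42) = j^4 + 16*j^3 + 53*j^2 - 238*j - 1176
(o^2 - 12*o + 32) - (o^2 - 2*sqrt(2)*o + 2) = -12*o + 2*sqrt(2)*o + 30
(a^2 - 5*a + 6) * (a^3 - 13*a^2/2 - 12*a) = a^5 - 23*a^4/2 + 53*a^3/2 + 21*a^2 - 72*a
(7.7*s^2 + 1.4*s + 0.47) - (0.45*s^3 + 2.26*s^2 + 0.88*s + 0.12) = -0.45*s^3 + 5.44*s^2 + 0.52*s + 0.35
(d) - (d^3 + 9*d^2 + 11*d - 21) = -d^3 - 9*d^2 - 10*d + 21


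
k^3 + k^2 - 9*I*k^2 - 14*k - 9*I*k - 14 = (k + 1)*(k - 7*I)*(k - 2*I)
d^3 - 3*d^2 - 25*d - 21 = (d - 7)*(d + 1)*(d + 3)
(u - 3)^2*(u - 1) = u^3 - 7*u^2 + 15*u - 9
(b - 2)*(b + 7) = b^2 + 5*b - 14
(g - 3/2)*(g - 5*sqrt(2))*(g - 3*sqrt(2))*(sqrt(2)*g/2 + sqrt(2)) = sqrt(2)*g^4/2 - 8*g^3 + sqrt(2)*g^3/4 - 4*g^2 + 27*sqrt(2)*g^2/2 + 15*sqrt(2)*g/2 + 24*g - 45*sqrt(2)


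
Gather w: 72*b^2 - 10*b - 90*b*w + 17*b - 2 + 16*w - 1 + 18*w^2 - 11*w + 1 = 72*b^2 + 7*b + 18*w^2 + w*(5 - 90*b) - 2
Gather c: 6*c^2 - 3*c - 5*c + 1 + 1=6*c^2 - 8*c + 2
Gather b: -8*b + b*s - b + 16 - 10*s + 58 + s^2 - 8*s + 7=b*(s - 9) + s^2 - 18*s + 81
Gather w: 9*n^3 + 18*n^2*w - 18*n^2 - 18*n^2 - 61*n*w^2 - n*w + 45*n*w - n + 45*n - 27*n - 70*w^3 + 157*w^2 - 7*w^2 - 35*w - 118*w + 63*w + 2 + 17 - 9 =9*n^3 - 36*n^2 + 17*n - 70*w^3 + w^2*(150 - 61*n) + w*(18*n^2 + 44*n - 90) + 10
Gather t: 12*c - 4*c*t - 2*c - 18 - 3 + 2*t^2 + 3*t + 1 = 10*c + 2*t^2 + t*(3 - 4*c) - 20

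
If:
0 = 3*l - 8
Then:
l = 8/3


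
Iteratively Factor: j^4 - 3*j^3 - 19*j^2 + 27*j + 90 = (j + 2)*(j^3 - 5*j^2 - 9*j + 45) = (j + 2)*(j + 3)*(j^2 - 8*j + 15) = (j - 3)*(j + 2)*(j + 3)*(j - 5)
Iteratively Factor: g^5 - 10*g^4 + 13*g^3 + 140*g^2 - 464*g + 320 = (g - 5)*(g^4 - 5*g^3 - 12*g^2 + 80*g - 64) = (g - 5)*(g - 4)*(g^3 - g^2 - 16*g + 16) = (g - 5)*(g - 4)^2*(g^2 + 3*g - 4) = (g - 5)*(g - 4)^2*(g + 4)*(g - 1)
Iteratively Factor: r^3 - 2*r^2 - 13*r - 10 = (r + 2)*(r^2 - 4*r - 5) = (r + 1)*(r + 2)*(r - 5)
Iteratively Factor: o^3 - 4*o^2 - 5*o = (o - 5)*(o^2 + o) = (o - 5)*(o + 1)*(o)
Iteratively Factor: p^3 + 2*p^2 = (p)*(p^2 + 2*p) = p^2*(p + 2)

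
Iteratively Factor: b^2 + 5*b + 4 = (b + 4)*(b + 1)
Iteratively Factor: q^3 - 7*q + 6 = (q + 3)*(q^2 - 3*q + 2) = (q - 2)*(q + 3)*(q - 1)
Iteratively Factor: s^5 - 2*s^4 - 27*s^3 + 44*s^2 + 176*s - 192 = (s + 3)*(s^4 - 5*s^3 - 12*s^2 + 80*s - 64) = (s - 1)*(s + 3)*(s^3 - 4*s^2 - 16*s + 64) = (s - 4)*(s - 1)*(s + 3)*(s^2 - 16) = (s - 4)*(s - 1)*(s + 3)*(s + 4)*(s - 4)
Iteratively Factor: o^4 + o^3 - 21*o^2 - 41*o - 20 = (o + 1)*(o^3 - 21*o - 20) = (o + 1)^2*(o^2 - o - 20) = (o + 1)^2*(o + 4)*(o - 5)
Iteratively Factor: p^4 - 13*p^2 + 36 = (p + 2)*(p^3 - 2*p^2 - 9*p + 18) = (p - 2)*(p + 2)*(p^2 - 9) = (p - 2)*(p + 2)*(p + 3)*(p - 3)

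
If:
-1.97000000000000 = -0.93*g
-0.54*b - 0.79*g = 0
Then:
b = -3.10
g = 2.12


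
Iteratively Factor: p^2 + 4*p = (p)*(p + 4)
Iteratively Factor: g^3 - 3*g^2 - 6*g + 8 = (g + 2)*(g^2 - 5*g + 4) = (g - 4)*(g + 2)*(g - 1)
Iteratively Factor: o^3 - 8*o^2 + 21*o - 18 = (o - 3)*(o^2 - 5*o + 6) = (o - 3)^2*(o - 2)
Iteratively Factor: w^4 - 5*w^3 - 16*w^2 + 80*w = (w + 4)*(w^3 - 9*w^2 + 20*w) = w*(w + 4)*(w^2 - 9*w + 20) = w*(w - 4)*(w + 4)*(w - 5)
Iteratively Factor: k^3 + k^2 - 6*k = (k - 2)*(k^2 + 3*k) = k*(k - 2)*(k + 3)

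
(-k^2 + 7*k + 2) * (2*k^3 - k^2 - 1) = -2*k^5 + 15*k^4 - 3*k^3 - k^2 - 7*k - 2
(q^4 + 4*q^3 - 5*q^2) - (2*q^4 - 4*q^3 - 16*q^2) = -q^4 + 8*q^3 + 11*q^2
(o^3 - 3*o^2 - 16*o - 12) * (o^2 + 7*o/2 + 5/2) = o^5 + o^4/2 - 24*o^3 - 151*o^2/2 - 82*o - 30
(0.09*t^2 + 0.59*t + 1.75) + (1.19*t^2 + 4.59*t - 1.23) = 1.28*t^2 + 5.18*t + 0.52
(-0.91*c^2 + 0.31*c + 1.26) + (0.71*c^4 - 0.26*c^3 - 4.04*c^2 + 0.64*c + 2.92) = 0.71*c^4 - 0.26*c^3 - 4.95*c^2 + 0.95*c + 4.18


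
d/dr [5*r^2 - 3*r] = 10*r - 3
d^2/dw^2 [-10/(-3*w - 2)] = 180/(3*w + 2)^3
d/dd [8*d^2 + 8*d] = 16*d + 8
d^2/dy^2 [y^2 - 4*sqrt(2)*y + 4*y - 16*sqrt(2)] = 2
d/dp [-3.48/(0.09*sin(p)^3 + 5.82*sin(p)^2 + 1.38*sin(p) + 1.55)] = (0.9396*sin(p)^2 + 40.5072*sin(p) + 4.8024)*cos(p)/(0.09*sin(p)^3 + 5.82*sin(p)^2 + 1.38*sin(p) + 1.55)^2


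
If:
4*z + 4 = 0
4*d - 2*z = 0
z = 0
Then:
No Solution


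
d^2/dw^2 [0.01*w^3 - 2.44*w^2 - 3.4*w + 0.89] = 0.06*w - 4.88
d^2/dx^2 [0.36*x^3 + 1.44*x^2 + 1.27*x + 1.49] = 2.16*x + 2.88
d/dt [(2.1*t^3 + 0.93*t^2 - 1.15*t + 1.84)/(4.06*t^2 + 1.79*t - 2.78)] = (8.526*t^4 + 7.518*t^3 - 11.1803*t^2 - 20.1116*t - 0.0966000000000005)/(16.4836*t^4 + 14.5348*t^3 - 19.3695*t^2 - 9.9524*t + 7.7284)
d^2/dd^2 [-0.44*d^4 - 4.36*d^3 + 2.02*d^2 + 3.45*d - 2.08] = -5.28*d^2 - 26.16*d + 4.04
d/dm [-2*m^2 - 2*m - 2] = -4*m - 2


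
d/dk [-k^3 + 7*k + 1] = 7 - 3*k^2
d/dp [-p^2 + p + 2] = 1 - 2*p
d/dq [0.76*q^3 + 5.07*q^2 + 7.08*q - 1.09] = 2.28*q^2 + 10.14*q + 7.08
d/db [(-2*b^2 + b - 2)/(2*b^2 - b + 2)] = 0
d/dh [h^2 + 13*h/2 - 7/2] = 2*h + 13/2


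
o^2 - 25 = (o - 5)*(o + 5)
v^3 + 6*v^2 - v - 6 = (v - 1)*(v + 1)*(v + 6)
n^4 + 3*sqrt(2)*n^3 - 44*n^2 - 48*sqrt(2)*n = n*(n - 4*sqrt(2))*(n + sqrt(2))*(n + 6*sqrt(2))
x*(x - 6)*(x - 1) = x^3 - 7*x^2 + 6*x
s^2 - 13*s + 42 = (s - 7)*(s - 6)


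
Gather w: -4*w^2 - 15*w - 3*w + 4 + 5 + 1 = -4*w^2 - 18*w + 10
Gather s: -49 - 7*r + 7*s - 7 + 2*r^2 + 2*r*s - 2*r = 2*r^2 - 9*r + s*(2*r + 7) - 56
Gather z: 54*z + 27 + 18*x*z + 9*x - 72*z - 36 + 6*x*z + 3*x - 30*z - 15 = 12*x + z*(24*x - 48) - 24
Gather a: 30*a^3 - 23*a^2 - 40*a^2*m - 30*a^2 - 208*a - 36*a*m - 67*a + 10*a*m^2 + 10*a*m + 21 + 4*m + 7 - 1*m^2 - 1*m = 30*a^3 + a^2*(-40*m - 53) + a*(10*m^2 - 26*m - 275) - m^2 + 3*m + 28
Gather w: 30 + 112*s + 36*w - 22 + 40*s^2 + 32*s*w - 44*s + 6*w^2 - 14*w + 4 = 40*s^2 + 68*s + 6*w^2 + w*(32*s + 22) + 12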